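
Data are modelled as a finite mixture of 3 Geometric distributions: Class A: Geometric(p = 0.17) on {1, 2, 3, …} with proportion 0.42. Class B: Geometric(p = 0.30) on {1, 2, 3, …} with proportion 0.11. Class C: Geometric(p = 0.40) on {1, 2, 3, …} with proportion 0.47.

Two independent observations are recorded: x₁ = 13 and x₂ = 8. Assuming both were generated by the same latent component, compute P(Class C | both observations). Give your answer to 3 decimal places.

0.012

The responsibility of component k is π_k f_k(x) divided by Σ_j π_j f_j(x).
Since both observations come from the same component, the likelihood for component k is f_k(x₁)·f_k(x₂).
  p_A = [0.0181713] × [0.0461313] = 0.000838266
  p_B = [0.00415239] × [0.0247063] = 0.00010259
  p_C = [0.000870713] × [0.0111974] = 9.74976e-06
Prior × likelihood for each component:
  π_A·p_A = 0.42 × 0.000838266 = 0.000352072
  π_B·p_B = 0.11 × 0.00010259 = 1.12849e-05
  π_C·p_C = 0.47 × 9.74976e-06 = 4.58239e-06
Marginal: 0.000352072 + 1.12849e-05 + 4.58239e-06 = 0.000367939
Responsibility of Class C: 4.58239e-06 / 0.000367939 ≈ 0.012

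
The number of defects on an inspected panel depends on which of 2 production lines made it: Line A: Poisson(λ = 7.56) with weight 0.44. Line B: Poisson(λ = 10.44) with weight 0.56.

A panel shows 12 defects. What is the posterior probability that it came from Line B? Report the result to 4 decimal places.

0.7746

Posterior ∝ prior × likelihood, so P(k | x) ∝ π_k f_k(x); normalise over all components.
Component likelihoods at x = 12 defects:
  L_A = e^(−7.56)·7.56^12/12! = 0.0379017
  L_B = e^(−10.44)·10.44^12/12! = 0.102337
Prior × likelihood for each component:
  π_A·L_A = 0.44 × 0.0379017 = 0.0166767
  π_B·L_B = 0.56 × 0.102337 = 0.057309
Evidence: 0.0166767 + 0.057309 = 0.0739857
P(Line B | 12 defects) = 0.057309 / 0.0739857 ≈ 0.7746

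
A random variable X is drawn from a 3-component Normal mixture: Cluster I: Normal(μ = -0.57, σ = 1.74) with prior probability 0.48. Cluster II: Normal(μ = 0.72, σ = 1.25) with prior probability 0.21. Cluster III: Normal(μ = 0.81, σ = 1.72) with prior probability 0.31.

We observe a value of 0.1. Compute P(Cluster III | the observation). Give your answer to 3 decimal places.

By Bayes' theorem, P(k | x) = P(Z=k) f_k(x) / Σ_j P(Z=j) f_j(x).
Evaluate each component's likelihood at the observed value:
  p_I = (1/(1.74·√(2π)))·exp(−(0.1−-0.57)²/(2·1.74²)) = 0.229277·exp(-0.07413) = 0.212895
  p_II = (1/(1.25·√(2π)))·exp(−(0.1−0.72)²/(2·1.25²)) = 0.319154·exp(-0.12301) = 0.282214
  p_III = (1/(1.72·√(2π)))·exp(−(0.1−0.81)²/(2·1.72²)) = 0.231943·exp(-0.08520) = 0.213
Multiply by the mixture weights:
  P(Z=I)·p_I = 0.48 × 0.212895 = 0.102189
  P(Z=II)·p_II = 0.21 × 0.282214 = 0.0592649
  P(Z=III)·p_III = 0.31 × 0.213 = 0.0660301
Marginal: 0.102189 + 0.0592649 + 0.0660301 = 0.227484
So the posterior for Cluster III is 0.0660301 / 0.227484 ≈ 0.290.

0.290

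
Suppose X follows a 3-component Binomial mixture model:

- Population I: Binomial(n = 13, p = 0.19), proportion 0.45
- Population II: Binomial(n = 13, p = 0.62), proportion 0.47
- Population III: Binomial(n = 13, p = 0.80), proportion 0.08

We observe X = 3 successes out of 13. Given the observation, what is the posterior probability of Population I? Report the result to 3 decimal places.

0.982

Posterior ∝ prior × likelihood, so P(k | x) ∝ P(Z=k) f_k(x); normalise over all components.
Component likelihoods at x = 3 successes out of 13:
  f_I = C(13,3)·0.19^3·0.81^10 = 286·0.006859·0.121577 = 0.238494
  f_II = C(13,3)·0.62^3·0.38^10 = 286·0.238328·6.27821e-05 = 0.00427934
  f_III = C(13,3)·0.80^3·0.20^10 = 286·0.512·1.024e-07 = 1.49946e-05
Unnormalised posteriors:
  P(Z=I)·f_I = 0.45 × 0.238494 = 0.107322
  P(Z=II)·f_II = 0.47 × 0.00427934 = 0.00201129
  P(Z=III)·f_III = 0.08 × 1.49946e-05 = 1.19957e-06
Denominator: 0.107322 + 0.00201129 + 1.19957e-06 = 0.109335
P(Population I | data) = 0.107322 / 0.109335 ≈ 0.982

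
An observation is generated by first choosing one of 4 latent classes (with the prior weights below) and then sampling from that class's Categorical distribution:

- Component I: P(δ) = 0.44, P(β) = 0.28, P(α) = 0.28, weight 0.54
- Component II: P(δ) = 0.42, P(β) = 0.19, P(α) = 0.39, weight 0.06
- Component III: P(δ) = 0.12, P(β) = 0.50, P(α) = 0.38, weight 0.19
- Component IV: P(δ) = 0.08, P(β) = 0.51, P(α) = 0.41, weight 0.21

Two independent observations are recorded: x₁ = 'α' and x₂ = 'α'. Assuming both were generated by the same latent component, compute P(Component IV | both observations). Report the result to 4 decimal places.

By Bayes' theorem, P(k | x) = P(Z=k) f_k(x) / Σ_j P(Z=j) f_j(x).
Since both observations come from the same component, the likelihood for component k is f_k(x₁)·f_k(x₂).
  p_I = [0.28] × [0.28] = 0.0784
  p_II = [0.39] × [0.39] = 0.1521
  p_III = [0.38] × [0.38] = 0.1444
  p_IV = [0.41] × [0.41] = 0.1681
Unnormalised posteriors:
  P(Z=I)·p_I = 0.54 × 0.0784 = 0.042336
  P(Z=II)·p_II = 0.06 × 0.1521 = 0.009126
  P(Z=III)·p_III = 0.19 × 0.1444 = 0.027436
  P(Z=IV)·p_IV = 0.21 × 0.1681 = 0.035301
Denominator: 0.042336 + 0.009126 + 0.027436 + 0.035301 = 0.114199
Responsibility of Component IV: 0.035301 / 0.114199 ≈ 0.3091

0.3091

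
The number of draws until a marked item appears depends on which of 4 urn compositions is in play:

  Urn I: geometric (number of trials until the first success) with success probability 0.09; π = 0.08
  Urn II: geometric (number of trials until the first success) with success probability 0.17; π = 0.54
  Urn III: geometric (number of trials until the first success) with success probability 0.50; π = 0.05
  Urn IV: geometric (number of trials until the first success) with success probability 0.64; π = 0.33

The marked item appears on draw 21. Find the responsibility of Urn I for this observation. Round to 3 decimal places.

0.331

Posterior ∝ prior × likelihood, so P(k | x) ∝ π_k f_k(x); normalise over all components.
Geometric probabilities:
  f_I = 0.09·(1−0.09)^20 = 0.09·0.151645 = 0.013648
  f_II = 0.17·(1−0.17)^20 = 0.17·0.0240748 = 0.00409271
  f_III = 0.50·(1−0.50)^20 = 0.50·9.53674e-07 = 4.76837e-07
  f_IV = 0.64·(1−0.64)^20 = 0.64·1.33675e-09 = 8.5552e-10
Unnormalised posteriors:
  π_I·f_I = 0.08 × 0.013648 = 0.00109184
  π_II·f_II = 0.54 × 0.00409271 = 0.00221006
  π_III·f_III = 0.05 × 4.76837e-07 = 2.38419e-08
  π_IV·f_IV = 0.33 × 8.5552e-10 = 2.82321e-10
Denominator: 0.00109184 + 0.00221006 + 2.38419e-08 + 2.82321e-10 = 0.00330193
P(Urn I | 21) ≈ 0.331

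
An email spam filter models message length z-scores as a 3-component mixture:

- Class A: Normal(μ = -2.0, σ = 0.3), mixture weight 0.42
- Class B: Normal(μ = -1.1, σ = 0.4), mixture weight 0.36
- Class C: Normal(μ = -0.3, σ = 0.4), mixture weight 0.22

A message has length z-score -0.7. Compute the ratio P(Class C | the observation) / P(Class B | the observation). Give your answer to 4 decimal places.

Posterior odds = (π_i f_i(x)) / (π_j f_j(x)); the normalising sum cancels.
Normal densities:
  p_A = 0.000111236
  p_B = 0.604927
  p_C = 0.604927
Posterior odds = (π_C·p_C) / (π_B·p_B) = (0.22·0.604927) / (0.36·0.604927) = 0.133084 / 0.217774 ≈ 0.6111

0.6111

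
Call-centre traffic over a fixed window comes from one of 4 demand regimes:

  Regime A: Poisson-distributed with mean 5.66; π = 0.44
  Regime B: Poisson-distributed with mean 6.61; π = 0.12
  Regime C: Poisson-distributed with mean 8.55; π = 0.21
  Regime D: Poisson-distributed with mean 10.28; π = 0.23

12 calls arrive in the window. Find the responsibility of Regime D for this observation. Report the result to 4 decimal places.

The responsibility of component k is P(Z=k) f_k(x) divided by Σ_j P(Z=j) f_j(x).
Evaluate each component's likelihood at the observed value:
  f_A = e^(−5.66)·5.66^12/12! = 0.00785875
  f_B = e^(−6.61)·6.61^12/12! = 0.0195611
  f_C = e^(−8.55)·8.55^12/12! = 0.061665
  f_D = e^(−10.28)·10.28^12/12! = 0.0997776
Unnormalised posteriors:
  P(Z=A)·f_A = 0.44 × 0.00785875 = 0.00345785
  P(Z=B)·f_B = 0.12 × 0.0195611 = 0.00234734
  P(Z=C)·f_C = 0.21 × 0.061665 = 0.0129496
  P(Z=D)·f_D = 0.23 × 0.0997776 = 0.0229489
Normaliser: 0.00345785 + 0.00234734 + 0.0129496 + 0.0229489 = 0.0417037
P(Regime D | the observation) = 0.0229489 / 0.0417037 ≈ 0.5503

0.5503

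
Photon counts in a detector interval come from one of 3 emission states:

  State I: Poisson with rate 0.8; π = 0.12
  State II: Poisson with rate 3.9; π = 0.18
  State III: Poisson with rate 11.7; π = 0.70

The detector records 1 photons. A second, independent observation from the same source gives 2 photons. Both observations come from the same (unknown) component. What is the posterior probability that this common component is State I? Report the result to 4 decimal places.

0.7393

Apply Bayes' rule: the posterior for each component is proportional to its prior times its likelihood at x.
Since both observations come from the same component, the likelihood for component k is f_k(x₁)·f_k(x₂).
  f_I = [e^(−0.8)·0.8^1/1! = 0.359463] × [0.143785] = 0.0516855
  f_II = [e^(−3.9)·3.9^1/1! = 0.0789435] × [0.15394] = 0.0121525
  f_III = [e^(−11.7)·11.7^1/1! = 9.70377e-05] × [0.00056767] = 5.50854e-08
Weight by the priors:
  π_I·f_I = 0.12 × 0.0516855 = 0.00620226
  π_II·f_II = 0.18 × 0.0121525 = 0.00218746
  π_III·f_III = 0.70 × 5.50854e-08 = 3.85598e-08
Evidence: 0.00620226 + 0.00218746 + 3.85598e-08 = 0.00838976
Responsibility of State I: 0.00620226 / 0.00838976 ≈ 0.7393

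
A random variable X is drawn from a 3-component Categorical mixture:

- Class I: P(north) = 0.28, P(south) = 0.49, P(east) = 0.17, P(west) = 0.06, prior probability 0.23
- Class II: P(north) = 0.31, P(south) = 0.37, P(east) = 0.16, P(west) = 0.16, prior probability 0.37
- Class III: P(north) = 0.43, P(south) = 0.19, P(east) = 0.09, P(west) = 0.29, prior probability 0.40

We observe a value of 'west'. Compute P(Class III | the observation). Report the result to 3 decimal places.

Apply Bayes' rule: the posterior for each component is proportional to its prior times its likelihood at x.
Categorical probabilities:
  f_I = 0.06
  f_II = 0.16
  f_III = 0.29
Multiply by the mixture weights:
  π_I·f_I = 0.23 × 0.06 = 0.0138
  π_II·f_II = 0.37 × 0.16 = 0.0592
  π_III·f_III = 0.40 × 0.29 = 0.116
Sum: 0.0138 + 0.0592 + 0.116 = 0.189
P(Class III | the observation) = 0.116 / 0.189 ≈ 0.614

0.614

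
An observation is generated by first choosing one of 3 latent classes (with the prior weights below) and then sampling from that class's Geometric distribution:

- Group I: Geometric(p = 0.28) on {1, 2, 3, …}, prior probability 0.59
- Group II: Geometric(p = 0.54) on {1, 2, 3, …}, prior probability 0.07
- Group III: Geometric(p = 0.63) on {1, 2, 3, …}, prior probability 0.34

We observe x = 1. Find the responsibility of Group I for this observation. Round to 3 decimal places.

0.396

The responsibility of component k is w_k f_k(x) divided by Σ_j w_j f_j(x).
Component likelihoods at x = 1:
  L_I = 0.28
  L_II = 0.54
  L_III = 0.63
Prior × likelihood for each component:
  w_I·L_I = 0.59 × 0.28 = 0.1652
  w_II·L_II = 0.07 × 0.54 = 0.0378
  w_III·L_III = 0.34 × 0.63 = 0.2142
Evidence: 0.1652 + 0.0378 + 0.2142 = 0.4172
P(Group I | data) ≈ 0.396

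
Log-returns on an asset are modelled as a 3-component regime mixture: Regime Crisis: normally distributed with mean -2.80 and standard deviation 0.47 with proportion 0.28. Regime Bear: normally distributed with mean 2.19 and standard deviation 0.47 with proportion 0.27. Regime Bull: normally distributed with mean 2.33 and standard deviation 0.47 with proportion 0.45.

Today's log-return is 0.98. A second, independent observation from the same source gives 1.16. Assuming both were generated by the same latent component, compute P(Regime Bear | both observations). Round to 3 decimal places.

The responsibility of component k is π_k f_k(x) divided by Σ_j π_j f_j(x).
Since both observations come from the same component, the likelihood for component k is f_k(x₁)·f_k(x₂).
  f_Crisis = [7.64101e-15] × [3.26301e-16] = 2.49327e-30
  f_Bear = [0.0308734] × [0.0769016] = 0.00237422
  f_Bull = [0.0137175] × [0.0382973] = 0.000525341
Unnormalised posteriors:
  π_Crisis·f_Crisis = 0.28 × 2.49327e-30 = 6.98116e-31
  π_Bear·f_Bear = 0.27 × 0.00237422 = 0.000641039
  π_Bull·f_Bull = 0.45 × 0.000525341 = 0.000236404
Marginal: 6.98116e-31 + 0.000641039 + 0.000236404 = 0.000877442
P(Regime Bear | x₁,x₂) ≈ 0.731

0.731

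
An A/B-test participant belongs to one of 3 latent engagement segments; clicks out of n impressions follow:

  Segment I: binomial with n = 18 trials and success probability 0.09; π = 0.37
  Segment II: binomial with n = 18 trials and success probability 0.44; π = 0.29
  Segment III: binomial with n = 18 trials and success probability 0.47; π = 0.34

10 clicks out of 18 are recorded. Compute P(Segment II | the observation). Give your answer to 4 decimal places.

Apply Bayes' rule: the posterior for each component is proportional to its prior times its likelihood at x.
Evaluate each component's likelihood at the observed value:
  f_I = C(18,10)·0.09^10·0.91^8 = 43758·3.48678e-11·0.470253 = 7.17486e-07
  f_II = C(18,10)·0.44^10·0.56^8 = 43758·0.000271974·0.00967173 = 0.115103
  f_III = C(18,10)·0.47^10·0.53^8 = 43758·0.000525991·0.00622597 = 0.143299
Unnormalised posteriors:
  P(Z=I)·f_I = 0.37 × 7.17486e-07 = 2.6547e-07
  P(Z=II)·f_II = 0.29 × 0.115103 = 0.03338
  P(Z=III)·f_III = 0.34 × 0.143299 = 0.0487216
Denominator: 2.6547e-07 + 0.03338 + 0.0487216 = 0.0821019
Responsibility of Segment II: 0.03338 / 0.0821019 ≈ 0.4066

0.4066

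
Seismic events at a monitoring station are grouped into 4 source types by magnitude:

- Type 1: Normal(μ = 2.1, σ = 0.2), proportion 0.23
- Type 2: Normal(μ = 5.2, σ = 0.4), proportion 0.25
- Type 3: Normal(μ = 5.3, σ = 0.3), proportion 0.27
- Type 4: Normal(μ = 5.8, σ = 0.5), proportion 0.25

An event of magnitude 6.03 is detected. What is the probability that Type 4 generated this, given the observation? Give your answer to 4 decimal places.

0.7905

By Bayes' theorem, P(k | x) = π_k f_k(x) / Σ_j π_j f_j(x).
Evaluate each component's likelihood at the observed value:
  L_1 = 2.84737e-84
  L_2 = 0.11585
  L_3 = 0.0688709
  L_4 = 0.717781
Multiply by the mixture weights:
  π_1·L_1 = 0.23 × 2.84737e-84 = 6.54896e-85
  π_2·L_2 = 0.25 × 0.11585 = 0.0289625
  π_3·L_3 = 0.27 × 0.0688709 = 0.0185951
  π_4·L_4 = 0.25 × 0.717781 = 0.179445
Sum: 6.54896e-85 + 0.0289625 + 0.0185951 + 0.179445 = 0.227003
P(Type 4 | the observation) = 0.179445 / 0.227003 ≈ 0.7905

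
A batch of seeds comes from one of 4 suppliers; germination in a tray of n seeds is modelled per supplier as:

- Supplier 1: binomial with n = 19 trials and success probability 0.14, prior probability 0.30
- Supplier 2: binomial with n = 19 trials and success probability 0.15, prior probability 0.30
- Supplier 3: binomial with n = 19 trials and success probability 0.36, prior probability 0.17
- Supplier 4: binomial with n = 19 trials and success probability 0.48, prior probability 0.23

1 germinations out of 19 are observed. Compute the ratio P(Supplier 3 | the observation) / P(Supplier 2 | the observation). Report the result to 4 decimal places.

0.0082

Since P(k|x) ∝ π_k f_k(x), the posterior odds are π_i f_i(x) / (π_j f_j(x)).
Evaluate each component's likelihood at the observed value:
  p_1 = 0.176138
  p_2 = 0.152892
  p_3 = 0.00221971
  p_4 = 7.04782e-05
Odds = (0.17/0.30) × (0.00221971/0.152892) = 0.566667 × 0.0145181 ≈ 0.0082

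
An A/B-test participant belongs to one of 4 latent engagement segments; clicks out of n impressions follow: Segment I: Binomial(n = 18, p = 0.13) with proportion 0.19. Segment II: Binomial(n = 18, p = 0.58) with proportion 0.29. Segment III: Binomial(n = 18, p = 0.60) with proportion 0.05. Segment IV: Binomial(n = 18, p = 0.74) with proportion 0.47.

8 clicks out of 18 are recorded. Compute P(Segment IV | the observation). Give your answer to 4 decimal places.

0.0759

By Bayes' theorem, P(k | x) = w_k f_k(x) / Σ_j w_j f_j(x).
Component likelihoods at x = 8 clicks out of 18:
  p_I = 0.000886741
  p_II = 0.0957137
  p_III = 0.0770668
  p_IV = 0.0055545
Prior × likelihood for each component:
  w_I·p_I = 0.19 × 0.000886741 = 0.000168481
  w_II·p_II = 0.29 × 0.0957137 = 0.027757
  w_III·p_III = 0.05 × 0.0770668 = 0.00385334
  w_IV·p_IV = 0.47 × 0.0055545 = 0.00261061
Sum: 0.000168481 + 0.027757 + 0.00385334 + 0.00261061 = 0.0343894
P(Segment IV | data) ≈ 0.0759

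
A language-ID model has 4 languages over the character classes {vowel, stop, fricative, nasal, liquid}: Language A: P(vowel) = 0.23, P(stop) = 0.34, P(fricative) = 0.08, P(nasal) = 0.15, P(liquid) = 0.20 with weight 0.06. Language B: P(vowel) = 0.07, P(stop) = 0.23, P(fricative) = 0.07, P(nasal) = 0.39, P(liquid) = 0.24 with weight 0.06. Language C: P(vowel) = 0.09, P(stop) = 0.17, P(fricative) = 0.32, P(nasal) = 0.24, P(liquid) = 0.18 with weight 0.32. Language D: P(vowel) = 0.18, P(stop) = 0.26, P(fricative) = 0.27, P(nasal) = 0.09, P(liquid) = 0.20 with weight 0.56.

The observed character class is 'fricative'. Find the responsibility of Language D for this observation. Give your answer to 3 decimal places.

0.576

Apply Bayes' rule: the posterior for each component is proportional to its prior times its likelihood at x.
Categorical probabilities:
  f_A = P(fricative | comp) = 0.08
  f_B = P(fricative | comp) = 0.07
  f_C = P(fricative | comp) = 0.32
  f_D = P(fricative | comp) = 0.27
Multiply by the mixture weights:
  w_A·f_A = 0.06 × 0.08 = 0.0048
  w_B·f_B = 0.06 × 0.07 = 0.0042
  w_C·f_C = 0.32 × 0.32 = 0.1024
  w_D·f_D = 0.56 × 0.27 = 0.1512
Normaliser: 0.0048 + 0.0042 + 0.1024 + 0.1512 = 0.2626
P(Language D | the observation) ≈ 0.576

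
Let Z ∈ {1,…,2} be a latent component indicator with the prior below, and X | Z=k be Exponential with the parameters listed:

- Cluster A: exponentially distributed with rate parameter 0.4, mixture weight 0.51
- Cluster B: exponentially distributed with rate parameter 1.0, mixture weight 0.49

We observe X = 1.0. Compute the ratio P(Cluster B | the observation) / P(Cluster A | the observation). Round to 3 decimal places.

1.318

Only the two components matter; the odds are (π_i f_i(x)) / (π_j f_j(x)).
Exponential densities:
  L_A = 0.268128
  L_B = 0.367879
Posterior odds = (π_B·L_B) / (π_A·L_A) = (0.49·0.367879) / (0.51·0.268128) = 0.180261 / 0.136745 ≈ 1.318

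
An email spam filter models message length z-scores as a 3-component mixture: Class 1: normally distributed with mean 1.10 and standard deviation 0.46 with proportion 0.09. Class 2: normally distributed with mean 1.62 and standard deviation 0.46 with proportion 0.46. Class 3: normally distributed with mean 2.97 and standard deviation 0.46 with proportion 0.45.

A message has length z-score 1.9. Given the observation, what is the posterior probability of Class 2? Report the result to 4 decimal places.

Apply Bayes' rule: the posterior for each component is proportional to its prior times its likelihood at x.
Component likelihoods at x = 1.9:
  L_1 = 0.19115
  L_2 = 0.720604
  L_3 = 0.0579746
Prior × likelihood for each component:
  P(Z=1)·L_1 = 0.09 × 0.19115 = 0.0172035
  P(Z=2)·L_2 = 0.46 × 0.720604 = 0.331478
  P(Z=3)·L_3 = 0.45 × 0.0579746 = 0.0260886
Normaliser: 0.0172035 + 0.331478 + 0.0260886 = 0.37477
So the posterior for Class 2 is 0.331478 / 0.37477 ≈ 0.8845.

0.8845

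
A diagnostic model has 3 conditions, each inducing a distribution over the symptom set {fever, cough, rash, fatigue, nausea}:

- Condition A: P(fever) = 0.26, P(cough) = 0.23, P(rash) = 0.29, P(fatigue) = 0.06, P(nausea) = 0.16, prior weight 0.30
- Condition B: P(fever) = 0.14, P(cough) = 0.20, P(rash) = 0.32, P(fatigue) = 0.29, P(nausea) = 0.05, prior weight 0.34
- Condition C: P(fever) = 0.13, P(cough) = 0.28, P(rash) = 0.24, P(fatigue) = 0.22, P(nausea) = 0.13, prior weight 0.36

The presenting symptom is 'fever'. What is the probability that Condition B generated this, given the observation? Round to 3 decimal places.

The responsibility of component k is π_k f_k(x) divided by Σ_j π_j f_j(x).
Component likelihoods at x = 'fever':
  L_A = 0.26
  L_B = 0.14
  L_C = 0.13
Unnormalised posteriors:
  π_A·L_A = 0.30 × 0.26 = 0.078
  π_B·L_B = 0.34 × 0.14 = 0.0476
  π_C·L_C = 0.36 × 0.13 = 0.0468
Evidence: 0.078 + 0.0476 + 0.0468 = 0.1724
Responsibility of Condition B: 0.0476 / 0.1724 ≈ 0.276

0.276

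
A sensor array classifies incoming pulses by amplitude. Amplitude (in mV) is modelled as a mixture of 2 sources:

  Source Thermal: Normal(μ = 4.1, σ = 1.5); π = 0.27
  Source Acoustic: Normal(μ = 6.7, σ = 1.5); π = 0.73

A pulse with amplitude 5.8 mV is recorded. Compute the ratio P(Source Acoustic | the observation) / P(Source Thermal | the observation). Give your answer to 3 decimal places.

4.292

Only the two components matter; the odds are (π_i f_i(x)) / (π_j f_j(x)).
Normal densities:
  L_Thermal = 0.139928
  L_Acoustic = 0.22215
0.162169 / 0.0377806 ≈ 4.292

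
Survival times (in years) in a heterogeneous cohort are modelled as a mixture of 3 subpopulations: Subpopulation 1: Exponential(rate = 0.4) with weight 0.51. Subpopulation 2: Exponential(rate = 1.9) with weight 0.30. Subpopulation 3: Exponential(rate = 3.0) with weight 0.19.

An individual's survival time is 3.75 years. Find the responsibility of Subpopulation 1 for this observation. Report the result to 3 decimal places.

0.990

Apply Bayes' rule: the posterior for each component is proportional to its prior times its likelihood at x.
Evaluate each component's likelihood at the observed value:
  f_1 = 0.4·e^(−0.4·3.75) = 0.4·e^(−1.5000) = 0.0892521
  f_2 = 1.9·e^(−1.9·3.75) = 1.9·e^(−7.1250) = 0.00152899
  f_3 = 3.0·e^(−3.0·3.75) = 3.0·e^(−11.2500) = 3.90219e-05
Weight by the priors:
  π_1·f_1 = 0.51 × 0.0892521 = 0.0455186
  π_2·f_2 = 0.30 × 0.00152899 = 0.000458698
  π_3·f_3 = 0.19 × 3.90219e-05 = 7.41416e-06
Sum: 0.0455186 + 0.000458698 + 7.41416e-06 = 0.0459847
Responsibility of Subpopulation 1: 0.0455186 / 0.0459847 ≈ 0.990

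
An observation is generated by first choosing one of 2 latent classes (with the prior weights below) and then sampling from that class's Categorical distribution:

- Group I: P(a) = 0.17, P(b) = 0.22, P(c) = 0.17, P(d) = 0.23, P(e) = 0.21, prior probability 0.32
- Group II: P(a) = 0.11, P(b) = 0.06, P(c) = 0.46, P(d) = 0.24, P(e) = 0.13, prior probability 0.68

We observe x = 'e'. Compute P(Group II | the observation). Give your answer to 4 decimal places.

P(component k | x) = π_k·f_k(x) / marginal(x), where marginal(x) = Σ_j π_j·f_j(x).
Component likelihoods at x = 'e':
  f_I = P(e | comp) = 0.21
  f_II = P(e | comp) = 0.13
Weight by the priors:
  π_I·f_I = 0.32 × 0.21 = 0.0672
  π_II·f_II = 0.68 × 0.13 = 0.0884
Marginal: 0.0672 + 0.0884 = 0.1556
P(Group II | the observation) = 0.0884 / 0.1556 ≈ 0.5681

0.5681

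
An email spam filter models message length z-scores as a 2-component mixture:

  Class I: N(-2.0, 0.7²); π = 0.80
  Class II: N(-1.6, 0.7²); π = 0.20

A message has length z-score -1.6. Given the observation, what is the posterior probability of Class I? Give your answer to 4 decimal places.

0.7726

Apply Bayes' rule: the posterior for each component is proportional to its prior times its likelihood at x.
Evaluate each component's likelihood at the observed value:
  p_I = 0.484068
  p_II = 0.569918
Multiply by the mixture weights:
  P(Z=I)·p_I = 0.80 × 0.484068 = 0.387255
  P(Z=II)·p_II = 0.20 × 0.569918 = 0.113984
Normaliser: 0.387255 + 0.113984 = 0.501238
P(Class I | data) ≈ 0.7726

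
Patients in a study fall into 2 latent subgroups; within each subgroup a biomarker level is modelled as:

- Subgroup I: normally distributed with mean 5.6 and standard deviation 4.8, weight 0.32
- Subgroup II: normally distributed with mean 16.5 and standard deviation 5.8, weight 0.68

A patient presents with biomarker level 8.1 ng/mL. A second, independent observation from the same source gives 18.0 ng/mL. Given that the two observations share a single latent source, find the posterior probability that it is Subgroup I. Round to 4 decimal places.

The responsibility of component k is w_k f_k(x) divided by Σ_j w_j f_j(x).
Since both observations come from the same component, the likelihood for component k is f_k(x₁)·f_k(x₂).
  p_I = [0.0725711] × [0.00295469] = 0.000214426
  p_II = [0.0240999] × [0.0665209] = 0.00160315
Prior × likelihood for each component:
  w_I·p_I = 0.32 × 0.000214426 = 6.86162e-05
  w_II·p_II = 0.68 × 0.00160315 = 0.00109014
Normaliser: 6.86162e-05 + 0.00109014 = 0.00115876
So the posterior for Subgroup I is 6.86162e-05 / 0.00115876 ≈ 0.0592.

0.0592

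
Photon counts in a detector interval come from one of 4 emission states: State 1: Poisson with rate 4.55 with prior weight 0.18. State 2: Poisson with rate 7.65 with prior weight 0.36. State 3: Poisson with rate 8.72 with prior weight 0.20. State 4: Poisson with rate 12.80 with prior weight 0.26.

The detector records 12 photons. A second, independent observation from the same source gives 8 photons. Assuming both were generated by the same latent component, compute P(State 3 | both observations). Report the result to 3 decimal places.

Apply Bayes' rule: the posterior for each component is proportional to its prior times its likelihood at x.
Since both observations come from the same component, the likelihood for component k is f_k(x₁)·f_k(x₂).
  p_1 = [e^(−4.55)·4.55^12/12! = 0.00173684] × [0.0481427] = 8.36162e-05
  p_2 = [e^(−7.65)·7.65^12/12! = 0.0399252] × [0.13849] = 0.00552924
  p_3 = [e^(−8.72)·8.72^12/12! = 0.065889] × [0.135383] = 0.00892024
  p_4 = [e^(−12.80)·12.80^12/12! = 0.111484] × [0.0493389] = 0.00550051
Unnormalised posteriors:
  w_1·p_1 = 0.18 × 8.36162e-05 = 1.50509e-05
  w_2·p_2 = 0.36 × 0.00552924 = 0.00199053
  w_3·p_3 = 0.20 × 0.00892024 = 0.00178405
  w_4·p_4 = 0.26 × 0.00550051 = 0.00143013
Marginal: 1.50509e-05 + 0.00199053 + 0.00178405 + 0.00143013 = 0.00521976
Responsibility of State 3: 0.00178405 / 0.00521976 ≈ 0.342

0.342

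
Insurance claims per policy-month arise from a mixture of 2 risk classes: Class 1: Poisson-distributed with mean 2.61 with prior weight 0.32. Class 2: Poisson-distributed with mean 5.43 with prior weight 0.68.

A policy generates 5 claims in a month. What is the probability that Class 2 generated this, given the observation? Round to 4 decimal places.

0.8316

By Bayes' theorem, P(k | x) = P(Z=k) f_k(x) / Σ_j P(Z=j) f_j(x).
Evaluate each component's likelihood at the observed value:
  f_1 = e^(−2.61)·2.61^5/5! = 0.0742186
  f_2 = e^(−5.43)·5.43^5/5! = 0.172424
Multiply by the mixture weights:
  P(Z=1)·f_1 = 0.32 × 0.0742186 = 0.0237499
  P(Z=2)·f_2 = 0.68 × 0.172424 = 0.117249
Denominator: 0.0237499 + 0.117249 = 0.140999
Responsibility of Class 2: 0.117249 / 0.140999 ≈ 0.8316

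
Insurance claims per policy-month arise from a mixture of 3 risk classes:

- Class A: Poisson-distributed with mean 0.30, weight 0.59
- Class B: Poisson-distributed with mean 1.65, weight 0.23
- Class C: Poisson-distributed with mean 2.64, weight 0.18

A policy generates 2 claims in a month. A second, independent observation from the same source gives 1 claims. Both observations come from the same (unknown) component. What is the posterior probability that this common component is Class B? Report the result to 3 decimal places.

0.598

Posterior ∝ prior × likelihood, so P(k | x) ∝ π_k f_k(x); normalise over all components.
Since both observations come from the same component, the likelihood for component k is f_k(x₁)·f_k(x₂).
  L_A = [e^(−0.30)·0.30^2/2! = 0.0333368] × [0.222245] = 0.00740896
  L_B = [e^(−1.65)·1.65^2/2! = 0.261428] × [0.316882] = 0.0828419
  L_C = [e^(−2.64)·2.64^2/2! = 0.24868] × [0.188394] = 0.0468497
Multiply by the mixture weights:
  π_A·L_A = 0.59 × 0.00740896 = 0.00437128
  π_B·L_B = 0.23 × 0.0828419 = 0.0190536
  π_C·L_C = 0.18 × 0.0468497 = 0.00843295
Marginal: 0.00437128 + 0.0190536 + 0.00843295 = 0.0318579
So the posterior for Class B is 0.0190536 / 0.0318579 ≈ 0.598.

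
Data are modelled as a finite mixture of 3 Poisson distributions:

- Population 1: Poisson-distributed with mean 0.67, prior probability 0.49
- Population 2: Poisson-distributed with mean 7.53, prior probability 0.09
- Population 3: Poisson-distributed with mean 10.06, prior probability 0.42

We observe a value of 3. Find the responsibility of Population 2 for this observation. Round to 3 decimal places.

0.180

Apply Bayes' rule: the posterior for each component is proportional to its prior times its likelihood at x.
Poisson probabilities:
  L_1 = e^(−0.67)·0.67^3/3! = 0.0256505
  L_2 = e^(−7.53)·7.53^3/3! = 0.0381941
  L_3 = e^(−10.06)·10.06^3/3! = 0.00725505
Multiply by the mixture weights:
  w_1·L_1 = 0.49 × 0.0256505 = 0.0125687
  w_2·L_2 = 0.09 × 0.0381941 = 0.00343747
  w_3·L_3 = 0.42 × 0.00725505 = 0.00304712
Denominator: 0.0125687 + 0.00343747 + 0.00304712 = 0.0190533
P(Population 2 | 3) = 0.00343747 / 0.0190533 ≈ 0.180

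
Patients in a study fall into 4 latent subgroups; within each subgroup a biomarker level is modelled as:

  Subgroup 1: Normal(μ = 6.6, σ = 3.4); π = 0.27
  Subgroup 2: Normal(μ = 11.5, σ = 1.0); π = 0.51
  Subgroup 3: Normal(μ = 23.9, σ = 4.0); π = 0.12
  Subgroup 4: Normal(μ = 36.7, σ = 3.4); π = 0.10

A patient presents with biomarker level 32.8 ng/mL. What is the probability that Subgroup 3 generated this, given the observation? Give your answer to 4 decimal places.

By Bayes' theorem, P(k | x) = π_k f_k(x) / Σ_j π_j f_j(x).
Evaluate each component's likelihood at the observed value:
  p_1 = (1/(3.4·√(2π)))·exp(−(32.8−6.6)²/(2·3.4²)) = 0.117336·exp(-29.69031) = 1.49656e-14
  p_2 = (1/(1.0·√(2π)))·exp(−(32.8−11.5)²/(2·1.0²)) = 0.398942·exp(-226.84500) = 1.21165e-99
  p_3 = (1/(4.0·√(2π)))·exp(−(32.8−23.9)²/(2·4.0²)) = 0.099736·exp(-2.47531) = 0.00839142
  p_4 = (1/(3.4·√(2π)))·exp(−(32.8−36.7)²/(2·3.4²)) = 0.117336·exp(-0.65787) = 0.0607744
Weight by the priors:
  π_1·p_1 = 0.27 × 1.49656e-14 = 4.0407e-15
  π_2·p_2 = 0.51 × 1.21165e-99 = 6.17943e-100
  π_3·p_3 = 0.12 × 0.00839142 = 0.00100697
  π_4·p_4 = 0.10 × 0.0607744 = 0.00607744
Sum: 4.0407e-15 + 6.17943e-100 + 0.00100697 + 0.00607744 = 0.00708441
P(Subgroup 3 | the observation) ≈ 0.1421

0.1421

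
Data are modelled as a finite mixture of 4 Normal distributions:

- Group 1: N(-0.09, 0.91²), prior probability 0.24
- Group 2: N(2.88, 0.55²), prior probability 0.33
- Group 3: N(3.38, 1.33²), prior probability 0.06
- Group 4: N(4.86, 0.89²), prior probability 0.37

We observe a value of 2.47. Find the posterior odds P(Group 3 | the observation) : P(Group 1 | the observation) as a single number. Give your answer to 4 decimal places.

7.0792

Since P(k|x) ∝ P(Z=k) f_k(x), the posterior odds are P(Z=i) f_i(x) / (P(Z=j) f_j(x)).
Normal densities:
  f_1 = 0.00838226
  f_2 = 0.549387
  f_3 = 0.237357
  f_4 = 0.0121786
0.0142414 / 0.00201174 ≈ 7.0792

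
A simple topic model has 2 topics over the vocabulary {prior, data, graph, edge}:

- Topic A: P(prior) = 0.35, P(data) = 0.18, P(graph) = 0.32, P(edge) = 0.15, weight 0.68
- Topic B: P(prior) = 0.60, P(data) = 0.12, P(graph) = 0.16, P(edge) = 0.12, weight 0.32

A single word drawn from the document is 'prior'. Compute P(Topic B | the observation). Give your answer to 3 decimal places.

0.447

Apply Bayes' rule: the posterior for each component is proportional to its prior times its likelihood at x.
Component likelihoods at x = 'prior':
  p_A = P(prior | comp) = 0.35
  p_B = P(prior | comp) = 0.60
Unnormalised posteriors:
  w_A·p_A = 0.68 × 0.35 = 0.238
  w_B·p_B = 0.32 × 0.6 = 0.192
Evidence: 0.238 + 0.192 = 0.43
P(Topic B | the observation) = 0.192 / 0.43 ≈ 0.447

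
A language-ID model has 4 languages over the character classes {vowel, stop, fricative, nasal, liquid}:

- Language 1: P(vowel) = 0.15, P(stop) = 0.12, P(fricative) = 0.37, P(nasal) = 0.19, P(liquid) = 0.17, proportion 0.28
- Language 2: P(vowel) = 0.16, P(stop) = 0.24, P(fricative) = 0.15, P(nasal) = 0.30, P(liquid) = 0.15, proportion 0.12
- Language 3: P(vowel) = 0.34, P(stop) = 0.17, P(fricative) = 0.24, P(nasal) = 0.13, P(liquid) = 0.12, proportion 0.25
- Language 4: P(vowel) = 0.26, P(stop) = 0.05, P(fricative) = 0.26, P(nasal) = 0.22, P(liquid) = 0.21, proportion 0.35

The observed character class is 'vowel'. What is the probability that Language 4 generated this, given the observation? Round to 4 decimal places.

0.3836

Apply Bayes' rule: the posterior for each component is proportional to its prior times its likelihood at x.
Component likelihoods at x = 'vowel':
  L_1 = P(vowel | comp) = 0.15
  L_2 = P(vowel | comp) = 0.16
  L_3 = P(vowel | comp) = 0.34
  L_4 = P(vowel | comp) = 0.26
Weight by the priors:
  π_1·L_1 = 0.28 × 0.15 = 0.042
  π_2·L_2 = 0.12 × 0.16 = 0.0192
  π_3·L_3 = 0.25 × 0.34 = 0.085
  π_4·L_4 = 0.35 × 0.26 = 0.091
Normaliser: 0.042 + 0.0192 + 0.085 + 0.091 = 0.2372
P(Language 4 | data) = 0.091 / 0.2372 ≈ 0.3836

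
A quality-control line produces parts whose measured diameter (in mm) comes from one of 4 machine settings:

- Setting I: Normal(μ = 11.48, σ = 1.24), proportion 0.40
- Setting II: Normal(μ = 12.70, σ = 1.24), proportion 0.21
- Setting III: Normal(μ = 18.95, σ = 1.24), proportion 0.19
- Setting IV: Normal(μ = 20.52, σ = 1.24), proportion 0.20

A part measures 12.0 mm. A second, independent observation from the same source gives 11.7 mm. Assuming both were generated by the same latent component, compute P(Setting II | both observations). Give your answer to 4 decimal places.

0.2640

P(component k | x) = P(Z=k)·f_k(x) / marginal(x), where marginal(x) = Σ_j P(Z=j)·f_j(x).
Since both observations come from the same component, the likelihood for component k is f_k(x₁)·f_k(x₂).
  p_I = [0.294646] × [0.316704] = 0.0933156
  p_II = [0.274339] × [0.232415] = 0.0637605
  p_III = [4.85264e-08] × [1.2144e-08] = 5.89302e-16
  p_IV = [1.8027e-11] × [3.32103e-12] = 5.98683e-23
Weight by the priors:
  P(Z=I)·p_I = 0.40 × 0.0933156 = 0.0373262
  P(Z=II)·p_II = 0.21 × 0.0637605 = 0.0133897
  P(Z=III)·p_III = 0.19 × 5.89302e-16 = 1.11967e-16
  P(Z=IV)·p_IV = 0.20 × 5.98683e-23 = 1.19737e-23
Evidence: 0.0373262 + 0.0133897 + 1.11967e-16 + 1.19737e-23 = 0.050716
P(Setting II | data) ≈ 0.2640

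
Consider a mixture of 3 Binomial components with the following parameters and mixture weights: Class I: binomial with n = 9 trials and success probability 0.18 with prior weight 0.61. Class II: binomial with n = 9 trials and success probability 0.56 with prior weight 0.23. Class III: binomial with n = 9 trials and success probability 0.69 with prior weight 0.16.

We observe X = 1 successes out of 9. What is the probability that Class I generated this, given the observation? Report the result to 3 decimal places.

0.992

Apply Bayes' rule: the posterior for each component is proportional to its prior times its likelihood at x.
Evaluate each component's likelihood at the observed value:
  L_I = C(9,1)·0.18^1·0.82^8 = 9·0.18·0.204414 = 0.331151
  L_II = C(9,1)·0.56^1·0.44^8 = 9·0.56·0.00140482 = 0.0070803
  L_III = C(9,1)·0.69^1·0.31^8 = 9·0.69·8.52891e-05 = 0.000529645
Unnormalised posteriors:
  π_I·L_I = 0.61 × 0.331151 = 0.202002
  π_II·L_II = 0.23 × 0.0070803 = 0.00162847
  π_III·L_III = 0.16 × 0.000529645 = 8.47433e-05
Evidence: 0.202002 + 0.00162847 + 8.47433e-05 = 0.203715
P(Class I | data) ≈ 0.992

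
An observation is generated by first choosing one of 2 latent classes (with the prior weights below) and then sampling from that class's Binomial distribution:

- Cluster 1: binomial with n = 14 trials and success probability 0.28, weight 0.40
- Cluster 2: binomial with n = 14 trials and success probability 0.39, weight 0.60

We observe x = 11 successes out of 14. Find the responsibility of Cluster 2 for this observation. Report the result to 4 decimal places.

0.9722

Posterior ∝ prior × likelihood, so P(k | x) ∝ P(Z=k) f_k(x); normalise over all components.
Component likelihoods at x = 11 successes out of 14:
  L_1 = 0.000112678
  L_2 = 0.00262302
Prior × likelihood for each component:
  P(Z=1)·L_1 = 0.40 × 0.000112678 = 4.5071e-05
  P(Z=2)·L_2 = 0.60 × 0.00262302 = 0.00157381
Denominator: 4.5071e-05 + 0.00157381 = 0.00161888
Responsibility of Cluster 2: 0.00157381 / 0.00161888 ≈ 0.9722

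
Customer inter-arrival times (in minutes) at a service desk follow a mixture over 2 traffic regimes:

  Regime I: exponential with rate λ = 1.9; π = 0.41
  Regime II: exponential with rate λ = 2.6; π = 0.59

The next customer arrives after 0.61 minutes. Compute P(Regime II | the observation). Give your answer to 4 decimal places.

0.5623

Posterior ∝ prior × likelihood, so P(k | x) ∝ w_k f_k(x); normalise over all components.
Evaluate each component's likelihood at the observed value:
  p_I = 0.59622
  p_II = 0.532332
Prior × likelihood for each component:
  w_I·p_I = 0.41 × 0.59622 = 0.24445
  w_II·p_II = 0.59 × 0.532332 = 0.314076
Marginal: 0.24445 + 0.314076 = 0.558526
So the posterior for Regime II is 0.314076 / 0.558526 ≈ 0.5623.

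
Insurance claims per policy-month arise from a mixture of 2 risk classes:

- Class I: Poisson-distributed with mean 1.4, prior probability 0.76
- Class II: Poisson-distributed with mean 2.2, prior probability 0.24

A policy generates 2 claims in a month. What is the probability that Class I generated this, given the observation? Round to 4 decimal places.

By Bayes' theorem, P(k | x) = w_k f_k(x) / Σ_j w_j f_j(x).
Component likelihoods at x = 2 claims:
  f_I = 0.241665
  f_II = 0.268144
Multiply by the mixture weights:
  w_I·f_I = 0.76 × 0.241665 = 0.183665
  w_II·f_II = 0.24 × 0.268144 = 0.0643545
Sum: 0.183665 + 0.0643545 = 0.24802
P(Class I | 2 claims) ≈ 0.7405

0.7405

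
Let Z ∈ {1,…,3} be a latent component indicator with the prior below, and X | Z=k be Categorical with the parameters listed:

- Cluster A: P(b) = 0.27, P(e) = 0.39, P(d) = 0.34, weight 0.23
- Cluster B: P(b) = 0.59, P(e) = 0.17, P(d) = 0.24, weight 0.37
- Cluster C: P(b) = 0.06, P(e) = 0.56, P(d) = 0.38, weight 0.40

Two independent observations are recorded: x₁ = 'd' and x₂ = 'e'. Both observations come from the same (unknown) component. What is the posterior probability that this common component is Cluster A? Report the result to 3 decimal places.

0.233

Apply Bayes' rule: the posterior for each component is proportional to its prior times its likelihood at x.
Since both observations come from the same component, the likelihood for component k is f_k(x₁)·f_k(x₂).
  f_A = [0.34] × [0.39] = 0.1326
  f_B = [0.24] × [0.17] = 0.0408
  f_C = [0.38] × [0.56] = 0.2128
Prior × likelihood for each component:
  π_A·f_A = 0.23 × 0.1326 = 0.030498
  π_B·f_B = 0.37 × 0.0408 = 0.015096
  π_C·f_C = 0.40 × 0.2128 = 0.08512
Sum: 0.030498 + 0.015096 + 0.08512 = 0.130714
Responsibility of Cluster A: 0.030498 / 0.130714 ≈ 0.233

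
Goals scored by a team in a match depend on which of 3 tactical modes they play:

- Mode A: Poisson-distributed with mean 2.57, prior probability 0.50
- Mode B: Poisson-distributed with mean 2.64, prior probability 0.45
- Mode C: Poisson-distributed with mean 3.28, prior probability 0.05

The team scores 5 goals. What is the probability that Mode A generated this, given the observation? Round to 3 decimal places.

0.470

Posterior ∝ prior × likelihood, so P(k | x) ∝ w_k f_k(x); normalise over all components.
Evaluate each component's likelihood at the observed value:
  L_A = e^(−2.57)·2.57^5/5! = 0.0715068
  L_B = e^(−2.64)·2.64^5/5! = 0.0762607
  L_C = e^(−3.28)·3.28^5/5! = 0.119043
Prior × likelihood for each component:
  w_A·L_A = 0.50 × 0.0715068 = 0.0357534
  w_B·L_B = 0.45 × 0.0762607 = 0.0343173
  w_C·L_C = 0.05 × 0.119043 = 0.00595213
Sum: 0.0357534 + 0.0343173 + 0.00595213 = 0.0760229
So the posterior for Mode A is 0.0357534 / 0.0760229 ≈ 0.470.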